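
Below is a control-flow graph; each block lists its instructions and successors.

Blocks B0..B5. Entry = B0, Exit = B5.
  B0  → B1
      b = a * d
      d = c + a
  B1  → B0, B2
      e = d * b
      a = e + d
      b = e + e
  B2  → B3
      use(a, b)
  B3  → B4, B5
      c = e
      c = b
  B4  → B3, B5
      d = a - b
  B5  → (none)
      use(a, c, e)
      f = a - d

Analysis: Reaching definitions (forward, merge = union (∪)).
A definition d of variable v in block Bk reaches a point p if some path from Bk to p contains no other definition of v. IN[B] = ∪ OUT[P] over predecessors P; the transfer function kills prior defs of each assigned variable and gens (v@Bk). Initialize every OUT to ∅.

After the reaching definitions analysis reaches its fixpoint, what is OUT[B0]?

Answer: {a@B1, b@B0, d@B0, e@B1}

Trace:
Converged values:
  B0:  IN={a@B1, b@B1, d@B0, e@B1}  OUT={a@B1, b@B0, d@B0, e@B1}
  B1:  IN={a@B1, b@B0, d@B0, e@B1}  OUT={a@B1, b@B1, d@B0, e@B1}
  B2:  IN={a@B1, b@B1, d@B0, e@B1}  OUT={a@B1, b@B1, d@B0, e@B1}
  B3:  IN={a@B1, b@B1, c@B3, d@B0, d@B4, e@B1}  OUT={a@B1, b@B1, c@B3, d@B0, d@B4, e@B1}
  B4:  IN={a@B1, b@B1, c@B3, d@B0, d@B4, e@B1}  OUT={a@B1, b@B1, c@B3, d@B4, e@B1}
  B5:  IN={a@B1, b@B1, c@B3, d@B0, d@B4, e@B1}  OUT={a@B1, b@B1, c@B3, d@B0, d@B4, e@B1, f@B5}

Merge at B0 (entry node, so the boundary value {} is joined with the incoming edge(s)): IN[B0] = {} ⊔ OUT[B1] = {a@B1, b@B1, d@B0, e@B1}
Applying B0's transfer function to that IN value gives OUT[B0] (row B0 above).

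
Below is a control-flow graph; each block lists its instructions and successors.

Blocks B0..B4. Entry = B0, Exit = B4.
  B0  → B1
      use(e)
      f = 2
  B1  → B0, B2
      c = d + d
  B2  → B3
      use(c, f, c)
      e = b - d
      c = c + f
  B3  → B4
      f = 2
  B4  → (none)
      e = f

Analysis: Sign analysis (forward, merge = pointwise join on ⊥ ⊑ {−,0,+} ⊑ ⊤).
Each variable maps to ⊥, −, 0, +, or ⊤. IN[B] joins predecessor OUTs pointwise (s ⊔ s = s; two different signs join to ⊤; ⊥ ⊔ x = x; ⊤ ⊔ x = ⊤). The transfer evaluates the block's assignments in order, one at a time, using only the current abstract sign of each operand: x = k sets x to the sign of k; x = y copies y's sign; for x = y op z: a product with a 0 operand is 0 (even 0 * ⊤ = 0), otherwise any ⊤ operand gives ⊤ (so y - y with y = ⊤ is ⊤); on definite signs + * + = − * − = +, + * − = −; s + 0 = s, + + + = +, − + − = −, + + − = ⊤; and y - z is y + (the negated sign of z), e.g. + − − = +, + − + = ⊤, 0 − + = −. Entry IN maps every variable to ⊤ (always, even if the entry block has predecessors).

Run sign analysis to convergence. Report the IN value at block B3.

Answer: {a: ⊤, b: ⊤, c: ⊤, d: ⊤, e: ⊤, f: +}

Trace:
Fixpoint table:
  B0:   IN=(all ⊤)   OUT={f:+; rest ⊤}
  B1:   IN={f:+; rest ⊤}   OUT={f:+; rest ⊤}
  B2:   IN={f:+; rest ⊤}   OUT={f:+; rest ⊤}
  B3:   IN={f:+; rest ⊤}   OUT={f:+; rest ⊤}
  B4:   IN={f:+; rest ⊤}   OUT={e:+, f:+; rest ⊤}

Merge at B3: IN[B3] = OUT[B2] = {a: ⊤, b: ⊤, c: ⊤, d: ⊤, e: ⊤, f: +}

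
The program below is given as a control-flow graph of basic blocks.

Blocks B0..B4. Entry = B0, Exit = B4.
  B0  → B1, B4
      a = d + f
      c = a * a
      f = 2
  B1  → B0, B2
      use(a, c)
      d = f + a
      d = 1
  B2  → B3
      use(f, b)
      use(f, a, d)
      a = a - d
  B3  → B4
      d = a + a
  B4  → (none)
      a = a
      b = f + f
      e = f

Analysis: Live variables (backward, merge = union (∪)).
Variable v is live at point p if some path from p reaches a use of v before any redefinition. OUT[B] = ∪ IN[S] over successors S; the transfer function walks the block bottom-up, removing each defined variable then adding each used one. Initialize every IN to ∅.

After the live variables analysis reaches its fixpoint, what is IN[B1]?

Answer: {a, b, c, f}

Trace:
Converged values:
  B0:   IN={b, d, f}   OUT={a, b, c, f}
  B1:   IN={a, b, c, f}   OUT={a, b, d, f}
  B2:   IN={a, b, d, f}   OUT={a, f}
  B3:   IN={a, f}   OUT={a, f}
  B4:   IN={a, f}   OUT={}

Merge at B1: OUT[B1] = IN[B0] ⊔ IN[B2] = {a, b, d, f}
Applying B1's transfer function to that OUT value gives IN[B1] (row B1 above).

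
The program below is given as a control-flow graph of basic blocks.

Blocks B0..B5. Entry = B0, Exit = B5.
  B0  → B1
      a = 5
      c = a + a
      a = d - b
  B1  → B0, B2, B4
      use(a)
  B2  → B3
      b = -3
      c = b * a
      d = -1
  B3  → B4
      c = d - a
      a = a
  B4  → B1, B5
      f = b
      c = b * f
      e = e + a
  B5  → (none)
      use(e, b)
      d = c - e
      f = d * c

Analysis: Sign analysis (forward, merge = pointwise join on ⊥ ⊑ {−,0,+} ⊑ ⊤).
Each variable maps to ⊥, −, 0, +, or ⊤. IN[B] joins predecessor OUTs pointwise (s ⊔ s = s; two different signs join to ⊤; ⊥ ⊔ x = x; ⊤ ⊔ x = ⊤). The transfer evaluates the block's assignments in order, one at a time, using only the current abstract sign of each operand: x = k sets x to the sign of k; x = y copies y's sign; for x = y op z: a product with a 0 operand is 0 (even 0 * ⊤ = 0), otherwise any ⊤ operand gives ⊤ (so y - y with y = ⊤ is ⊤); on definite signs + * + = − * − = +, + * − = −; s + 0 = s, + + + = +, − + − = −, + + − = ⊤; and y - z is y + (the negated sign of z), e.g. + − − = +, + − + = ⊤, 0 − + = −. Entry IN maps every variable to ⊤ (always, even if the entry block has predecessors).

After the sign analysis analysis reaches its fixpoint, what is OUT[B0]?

Fixpoint table:
  B0:   IN=(all ⊤)   OUT={c:+; rest ⊤}
  B1:   IN=(all ⊤)   OUT=(all ⊤)
  B2:   IN=(all ⊤)   OUT={b:-, d:-; rest ⊤}
  B3:   IN={b:-, d:-; rest ⊤}   OUT={b:-, d:-; rest ⊤}
  B4:   IN=(all ⊤)   OUT=(all ⊤)
  B5:   IN=(all ⊤)   OUT=(all ⊤)

Merge at B0 (entry node, so the boundary value (all ⊤) is joined with the incoming edge(s)): IN[B0] = (all ⊤) ⊔ OUT[B1] = {a: ⊤, b: ⊤, c: ⊤, d: ⊤, e: ⊤, f: ⊤}
Applying B0's transfer function to that IN value gives OUT[B0] (row B0 above).

Answer: {a: ⊤, b: ⊤, c: +, d: ⊤, e: ⊤, f: ⊤}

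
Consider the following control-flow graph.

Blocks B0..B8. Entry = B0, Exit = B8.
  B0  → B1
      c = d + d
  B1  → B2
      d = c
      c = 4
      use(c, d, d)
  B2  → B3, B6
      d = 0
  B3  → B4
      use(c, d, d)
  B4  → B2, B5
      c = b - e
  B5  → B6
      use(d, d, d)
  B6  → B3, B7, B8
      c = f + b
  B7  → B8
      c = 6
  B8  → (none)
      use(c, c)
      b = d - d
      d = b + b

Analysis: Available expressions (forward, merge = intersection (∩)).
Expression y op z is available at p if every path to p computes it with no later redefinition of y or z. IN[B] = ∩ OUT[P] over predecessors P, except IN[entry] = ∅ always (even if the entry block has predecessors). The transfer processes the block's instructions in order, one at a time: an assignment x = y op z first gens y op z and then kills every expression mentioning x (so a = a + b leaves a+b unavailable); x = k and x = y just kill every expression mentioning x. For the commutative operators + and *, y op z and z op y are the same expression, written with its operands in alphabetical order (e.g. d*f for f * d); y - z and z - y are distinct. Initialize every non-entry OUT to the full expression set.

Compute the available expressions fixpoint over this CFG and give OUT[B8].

Answer: {b+b}

Derivation:
Converged values:
  B0: | IN={} | OUT={d+d}
  B1: | IN={d+d} | OUT={}
  B2: | IN={} | OUT={}
  B3: | IN={} | OUT={}
  B4: | IN={} | OUT={b-e}
  B5: | IN={b-e} | OUT={b-e}
  B6: | IN={} | OUT={b+f}
  B7: | IN={b+f} | OUT={b+f}
  B8: | IN={b+f} | OUT={b+b}

Merge at B8: IN[B8] = OUT[B6] ∩ OUT[B7] = {b+f}
Applying B8's transfer function to that IN value gives OUT[B8] (row B8 above).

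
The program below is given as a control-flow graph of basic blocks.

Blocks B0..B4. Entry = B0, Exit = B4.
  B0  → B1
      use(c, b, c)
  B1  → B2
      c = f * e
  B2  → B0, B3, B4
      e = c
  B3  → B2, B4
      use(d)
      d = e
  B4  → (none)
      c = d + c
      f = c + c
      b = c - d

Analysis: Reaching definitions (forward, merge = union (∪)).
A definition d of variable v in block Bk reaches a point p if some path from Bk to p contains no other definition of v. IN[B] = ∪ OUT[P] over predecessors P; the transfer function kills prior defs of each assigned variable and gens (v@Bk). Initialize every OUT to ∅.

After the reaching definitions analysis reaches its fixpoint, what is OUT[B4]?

Answer: {b@B4, c@B4, d@B3, e@B2, f@B4}

Trace:
Fixpoint table:
  B0: | IN={c@B1, d@B3, e@B2} | OUT={c@B1, d@B3, e@B2}
  B1: | IN={c@B1, d@B3, e@B2} | OUT={c@B1, d@B3, e@B2}
  B2: | IN={c@B1, d@B3, e@B2} | OUT={c@B1, d@B3, e@B2}
  B3: | IN={c@B1, d@B3, e@B2} | OUT={c@B1, d@B3, e@B2}
  B4: | IN={c@B1, d@B3, e@B2} | OUT={b@B4, c@B4, d@B3, e@B2, f@B4}

Merge at B4: IN[B4] = OUT[B2] ⊔ OUT[B3] = {c@B1, d@B3, e@B2}
Applying B4's transfer function to that IN value gives OUT[B4] (row B4 above).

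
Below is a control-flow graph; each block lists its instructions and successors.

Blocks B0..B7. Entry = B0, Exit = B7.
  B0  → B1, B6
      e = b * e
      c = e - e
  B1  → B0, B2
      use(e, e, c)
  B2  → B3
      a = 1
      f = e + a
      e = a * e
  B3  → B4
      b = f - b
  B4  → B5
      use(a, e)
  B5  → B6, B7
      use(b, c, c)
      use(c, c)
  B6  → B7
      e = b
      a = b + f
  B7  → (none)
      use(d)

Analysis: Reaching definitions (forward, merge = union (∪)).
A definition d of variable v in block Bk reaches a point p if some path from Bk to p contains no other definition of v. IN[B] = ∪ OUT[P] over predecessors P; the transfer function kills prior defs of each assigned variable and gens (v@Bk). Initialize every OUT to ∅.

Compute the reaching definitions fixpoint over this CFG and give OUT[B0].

Per-block solution:
  B0:  IN={c@B0, e@B0}  OUT={c@B0, e@B0}
  B1:  IN={c@B0, e@B0}  OUT={c@B0, e@B0}
  B2:  IN={c@B0, e@B0}  OUT={a@B2, c@B0, e@B2, f@B2}
  B3:  IN={a@B2, c@B0, e@B2, f@B2}  OUT={a@B2, b@B3, c@B0, e@B2, f@B2}
  B4:  IN={a@B2, b@B3, c@B0, e@B2, f@B2}  OUT={a@B2, b@B3, c@B0, e@B2, f@B2}
  B5:  IN={a@B2, b@B3, c@B0, e@B2, f@B2}  OUT={a@B2, b@B3, c@B0, e@B2, f@B2}
  B6:  IN={a@B2, b@B3, c@B0, e@B0, e@B2, f@B2}  OUT={a@B6, b@B3, c@B0, e@B6, f@B2}
  B7:  IN={a@B2, a@B6, b@B3, c@B0, e@B2, e@B6, f@B2}  OUT={a@B2, a@B6, b@B3, c@B0, e@B2, e@B6, f@B2}

Merge at B0 (entry node, so the boundary value {} is joined with the incoming edge(s)): IN[B0] = {} ⊔ OUT[B1] = {c@B0, e@B0}
Applying B0's transfer function to that IN value gives OUT[B0] (row B0 above).

Answer: {c@B0, e@B0}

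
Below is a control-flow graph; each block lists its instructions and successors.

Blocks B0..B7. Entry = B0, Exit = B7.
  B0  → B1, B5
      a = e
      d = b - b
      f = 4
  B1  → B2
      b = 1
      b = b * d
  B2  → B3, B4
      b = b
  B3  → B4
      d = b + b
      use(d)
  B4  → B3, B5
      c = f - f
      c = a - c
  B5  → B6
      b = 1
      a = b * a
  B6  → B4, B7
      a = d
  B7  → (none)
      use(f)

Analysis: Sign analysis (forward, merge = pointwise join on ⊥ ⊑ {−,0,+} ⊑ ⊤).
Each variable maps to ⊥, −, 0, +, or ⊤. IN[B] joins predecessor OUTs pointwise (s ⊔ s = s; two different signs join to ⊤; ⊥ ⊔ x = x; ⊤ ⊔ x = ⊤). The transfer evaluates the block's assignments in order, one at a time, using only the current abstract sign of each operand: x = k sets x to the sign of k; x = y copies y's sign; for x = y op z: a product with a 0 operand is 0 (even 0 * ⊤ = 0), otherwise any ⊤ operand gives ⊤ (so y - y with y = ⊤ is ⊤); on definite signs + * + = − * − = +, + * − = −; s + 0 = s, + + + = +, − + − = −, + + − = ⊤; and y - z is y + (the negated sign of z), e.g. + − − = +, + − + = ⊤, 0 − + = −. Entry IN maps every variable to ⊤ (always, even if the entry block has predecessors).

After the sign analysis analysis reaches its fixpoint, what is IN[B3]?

Per-block solution:
  B0:  IN=(all ⊤)  OUT={f:+; rest ⊤}
  B1:  IN={f:+; rest ⊤}  OUT={f:+; rest ⊤}
  B2:  IN={f:+; rest ⊤}  OUT={f:+; rest ⊤}
  B3:  IN={f:+; rest ⊤}  OUT={f:+; rest ⊤}
  B4:  IN={f:+; rest ⊤}  OUT={f:+; rest ⊤}
  B5:  IN={f:+; rest ⊤}  OUT={b:+, f:+; rest ⊤}
  B6:  IN={b:+, f:+; rest ⊤}  OUT={b:+, f:+; rest ⊤}
  B7:  IN={b:+, f:+; rest ⊤}  OUT={b:+, f:+; rest ⊤}

Merge at B3: IN[B3] = OUT[B2] ⊔ OUT[B4] = {a: ⊤, b: ⊤, c: ⊤, d: ⊤, e: ⊤, f: +}

Answer: {a: ⊤, b: ⊤, c: ⊤, d: ⊤, e: ⊤, f: +}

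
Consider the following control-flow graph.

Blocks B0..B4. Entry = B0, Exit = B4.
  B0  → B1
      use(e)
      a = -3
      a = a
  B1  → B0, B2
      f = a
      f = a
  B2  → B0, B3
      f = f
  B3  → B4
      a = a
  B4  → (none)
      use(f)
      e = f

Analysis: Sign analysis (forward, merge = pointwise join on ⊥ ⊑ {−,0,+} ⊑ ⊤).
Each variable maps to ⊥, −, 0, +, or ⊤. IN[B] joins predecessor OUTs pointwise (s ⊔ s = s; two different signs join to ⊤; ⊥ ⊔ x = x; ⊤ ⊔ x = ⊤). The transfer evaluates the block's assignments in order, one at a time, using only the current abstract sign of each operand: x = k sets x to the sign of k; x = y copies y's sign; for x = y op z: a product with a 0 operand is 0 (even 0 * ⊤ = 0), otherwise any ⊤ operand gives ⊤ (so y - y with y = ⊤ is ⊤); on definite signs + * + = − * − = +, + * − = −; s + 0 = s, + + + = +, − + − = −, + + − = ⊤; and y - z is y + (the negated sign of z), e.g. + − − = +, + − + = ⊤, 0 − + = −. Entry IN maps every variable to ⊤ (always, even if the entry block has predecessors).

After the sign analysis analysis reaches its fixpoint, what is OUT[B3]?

Answer: {a: -, b: ⊤, c: ⊤, d: ⊤, e: ⊤, f: -}

Trace:
Per-block solution:
  B0:  IN=(all ⊤)  OUT={a:-; rest ⊤}
  B1:  IN={a:-; rest ⊤}  OUT={a:-, f:-; rest ⊤}
  B2:  IN={a:-, f:-; rest ⊤}  OUT={a:-, f:-; rest ⊤}
  B3:  IN={a:-, f:-; rest ⊤}  OUT={a:-, f:-; rest ⊤}
  B4:  IN={a:-, f:-; rest ⊤}  OUT={a:-, e:-, f:-; rest ⊤}

Merge at B3: IN[B3] = OUT[B2] = {a: -, b: ⊤, c: ⊤, d: ⊤, e: ⊤, f: -}
Applying B3's transfer function to that IN value gives OUT[B3] (row B3 above).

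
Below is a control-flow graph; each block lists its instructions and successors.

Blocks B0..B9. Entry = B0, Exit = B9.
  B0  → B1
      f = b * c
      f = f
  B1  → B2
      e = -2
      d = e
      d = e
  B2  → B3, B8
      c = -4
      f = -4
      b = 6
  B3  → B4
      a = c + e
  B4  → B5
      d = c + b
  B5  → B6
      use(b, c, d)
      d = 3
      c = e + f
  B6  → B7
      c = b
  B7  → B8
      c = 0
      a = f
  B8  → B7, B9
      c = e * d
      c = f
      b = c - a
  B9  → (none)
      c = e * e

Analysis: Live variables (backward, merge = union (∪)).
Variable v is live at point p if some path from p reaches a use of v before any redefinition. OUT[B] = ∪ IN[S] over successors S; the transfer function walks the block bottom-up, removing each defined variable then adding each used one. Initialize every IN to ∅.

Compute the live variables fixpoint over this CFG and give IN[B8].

Fixpoint table:
  B0:  IN={a, b, c}  OUT={a}
  B1:  IN={a}  OUT={a, d, e}
  B2:  IN={a, d, e}  OUT={a, b, c, d, e, f}
  B3:  IN={b, c, e, f}  OUT={b, c, e, f}
  B4:  IN={b, c, e, f}  OUT={b, c, d, e, f}
  B5:  IN={b, c, d, e, f}  OUT={b, d, e, f}
  B6:  IN={b, d, e, f}  OUT={d, e, f}
  B7:  IN={d, e, f}  OUT={a, d, e, f}
  B8:  IN={a, d, e, f}  OUT={d, e, f}
  B9:  IN={e}  OUT={}

Merge at B8: OUT[B8] = IN[B7] ⊔ IN[B9] = {d, e, f}
Applying B8's transfer function to that OUT value gives IN[B8] (row B8 above).

Answer: {a, d, e, f}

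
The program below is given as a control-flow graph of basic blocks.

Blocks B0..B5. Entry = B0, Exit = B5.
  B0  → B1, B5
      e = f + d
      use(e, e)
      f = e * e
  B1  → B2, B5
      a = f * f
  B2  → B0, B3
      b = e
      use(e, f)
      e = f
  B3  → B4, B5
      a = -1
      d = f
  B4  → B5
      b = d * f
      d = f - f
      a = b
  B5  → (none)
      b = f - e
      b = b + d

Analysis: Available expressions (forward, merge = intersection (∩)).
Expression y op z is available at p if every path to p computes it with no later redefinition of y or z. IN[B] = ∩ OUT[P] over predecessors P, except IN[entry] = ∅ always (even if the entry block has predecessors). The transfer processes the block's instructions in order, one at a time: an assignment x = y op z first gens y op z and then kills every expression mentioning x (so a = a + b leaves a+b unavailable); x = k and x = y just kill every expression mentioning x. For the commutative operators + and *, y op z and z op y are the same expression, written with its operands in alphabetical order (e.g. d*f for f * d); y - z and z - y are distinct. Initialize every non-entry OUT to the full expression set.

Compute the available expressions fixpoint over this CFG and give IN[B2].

Answer: {e*e, f*f}

Trace:
Fixpoint table:
  B0:  IN={}  OUT={e*e}
  B1:  IN={e*e}  OUT={e*e, f*f}
  B2:  IN={e*e, f*f}  OUT={f*f}
  B3:  IN={f*f}  OUT={f*f}
  B4:  IN={f*f}  OUT={f*f, f-f}
  B5:  IN={}  OUT={f-e}

Merge at B2: IN[B2] = OUT[B1] = {e*e, f*f}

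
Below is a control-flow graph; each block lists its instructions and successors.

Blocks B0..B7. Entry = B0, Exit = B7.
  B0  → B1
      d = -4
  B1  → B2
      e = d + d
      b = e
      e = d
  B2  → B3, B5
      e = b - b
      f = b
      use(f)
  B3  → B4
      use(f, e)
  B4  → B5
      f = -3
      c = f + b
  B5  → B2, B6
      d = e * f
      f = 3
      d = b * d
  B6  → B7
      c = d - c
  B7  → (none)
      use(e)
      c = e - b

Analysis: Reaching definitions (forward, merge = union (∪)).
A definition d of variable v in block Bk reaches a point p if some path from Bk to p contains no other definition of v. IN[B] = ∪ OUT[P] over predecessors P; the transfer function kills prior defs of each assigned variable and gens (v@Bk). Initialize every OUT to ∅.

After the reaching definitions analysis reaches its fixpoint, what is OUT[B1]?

Answer: {b@B1, d@B0, e@B1}

Derivation:
Per-block solution:
  B0:   IN={}   OUT={d@B0}
  B1:   IN={d@B0}   OUT={b@B1, d@B0, e@B1}
  B2:   IN={b@B1, c@B4, d@B0, d@B5, e@B1, e@B2, f@B5}   OUT={b@B1, c@B4, d@B0, d@B5, e@B2, f@B2}
  B3:   IN={b@B1, c@B4, d@B0, d@B5, e@B2, f@B2}   OUT={b@B1, c@B4, d@B0, d@B5, e@B2, f@B2}
  B4:   IN={b@B1, c@B4, d@B0, d@B5, e@B2, f@B2}   OUT={b@B1, c@B4, d@B0, d@B5, e@B2, f@B4}
  B5:   IN={b@B1, c@B4, d@B0, d@B5, e@B2, f@B2, f@B4}   OUT={b@B1, c@B4, d@B5, e@B2, f@B5}
  B6:   IN={b@B1, c@B4, d@B5, e@B2, f@B5}   OUT={b@B1, c@B6, d@B5, e@B2, f@B5}
  B7:   IN={b@B1, c@B6, d@B5, e@B2, f@B5}   OUT={b@B1, c@B7, d@B5, e@B2, f@B5}

Merge at B1: IN[B1] = OUT[B0] = {d@B0}
Applying B1's transfer function to that IN value gives OUT[B1] (row B1 above).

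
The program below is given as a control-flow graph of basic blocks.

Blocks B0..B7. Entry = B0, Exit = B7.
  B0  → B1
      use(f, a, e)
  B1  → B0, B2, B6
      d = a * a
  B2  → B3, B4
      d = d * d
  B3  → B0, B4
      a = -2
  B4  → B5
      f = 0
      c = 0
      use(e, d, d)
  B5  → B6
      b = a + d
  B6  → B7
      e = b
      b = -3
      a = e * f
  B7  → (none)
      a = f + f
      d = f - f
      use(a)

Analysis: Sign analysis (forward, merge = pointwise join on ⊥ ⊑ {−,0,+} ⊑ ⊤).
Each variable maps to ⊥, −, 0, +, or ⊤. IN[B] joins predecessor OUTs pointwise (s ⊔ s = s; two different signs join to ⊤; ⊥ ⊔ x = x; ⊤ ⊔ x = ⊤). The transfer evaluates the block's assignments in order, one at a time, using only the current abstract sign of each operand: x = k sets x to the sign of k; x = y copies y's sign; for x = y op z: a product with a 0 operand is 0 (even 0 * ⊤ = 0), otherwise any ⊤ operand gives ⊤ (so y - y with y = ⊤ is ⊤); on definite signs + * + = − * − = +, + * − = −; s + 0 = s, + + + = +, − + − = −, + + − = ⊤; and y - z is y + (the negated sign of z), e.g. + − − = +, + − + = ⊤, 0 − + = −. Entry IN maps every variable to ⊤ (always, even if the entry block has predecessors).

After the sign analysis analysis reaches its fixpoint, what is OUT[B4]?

Answer: {a: ⊤, b: ⊤, c: 0, d: ⊤, e: ⊤, f: 0}

Derivation:
Converged values:
  B0:  IN=(all ⊤)  OUT=(all ⊤)
  B1:  IN=(all ⊤)  OUT=(all ⊤)
  B2:  IN=(all ⊤)  OUT=(all ⊤)
  B3:  IN=(all ⊤)  OUT={a:-; rest ⊤}
  B4:  IN=(all ⊤)  OUT={c:0, f:0; rest ⊤}
  B5:  IN={c:0, f:0; rest ⊤}  OUT={c:0, f:0; rest ⊤}
  B6:  IN=(all ⊤)  OUT={b:-; rest ⊤}
  B7:  IN={b:-; rest ⊤}  OUT={b:-; rest ⊤}

Merge at B4: IN[B4] = OUT[B2] ⊔ OUT[B3] = {a: ⊤, b: ⊤, c: ⊤, d: ⊤, e: ⊤, f: ⊤}
Applying B4's transfer function to that IN value gives OUT[B4] (row B4 above).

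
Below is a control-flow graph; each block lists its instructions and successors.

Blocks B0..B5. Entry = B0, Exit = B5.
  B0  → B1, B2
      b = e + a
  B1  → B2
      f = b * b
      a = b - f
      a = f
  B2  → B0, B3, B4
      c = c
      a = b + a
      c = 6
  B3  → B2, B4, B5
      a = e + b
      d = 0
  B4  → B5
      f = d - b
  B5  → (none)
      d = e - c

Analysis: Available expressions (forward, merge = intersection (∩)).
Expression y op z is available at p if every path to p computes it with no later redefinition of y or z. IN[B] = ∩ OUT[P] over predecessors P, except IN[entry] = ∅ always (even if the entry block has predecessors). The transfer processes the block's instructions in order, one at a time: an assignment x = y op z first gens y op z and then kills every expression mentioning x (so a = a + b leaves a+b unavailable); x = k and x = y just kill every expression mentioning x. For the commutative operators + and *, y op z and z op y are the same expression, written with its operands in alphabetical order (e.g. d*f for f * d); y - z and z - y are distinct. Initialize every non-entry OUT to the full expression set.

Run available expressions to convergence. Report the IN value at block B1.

Answer: {a+e}

Working:
Fixpoint table:
  B0:   IN={}   OUT={a+e}
  B1:   IN={a+e}   OUT={b*b, b-f}
  B2:   IN={}   OUT={}
  B3:   IN={}   OUT={b+e}
  B4:   IN={}   OUT={d-b}
  B5:   IN={}   OUT={e-c}

Merge at B1: IN[B1] = OUT[B0] = {a+e}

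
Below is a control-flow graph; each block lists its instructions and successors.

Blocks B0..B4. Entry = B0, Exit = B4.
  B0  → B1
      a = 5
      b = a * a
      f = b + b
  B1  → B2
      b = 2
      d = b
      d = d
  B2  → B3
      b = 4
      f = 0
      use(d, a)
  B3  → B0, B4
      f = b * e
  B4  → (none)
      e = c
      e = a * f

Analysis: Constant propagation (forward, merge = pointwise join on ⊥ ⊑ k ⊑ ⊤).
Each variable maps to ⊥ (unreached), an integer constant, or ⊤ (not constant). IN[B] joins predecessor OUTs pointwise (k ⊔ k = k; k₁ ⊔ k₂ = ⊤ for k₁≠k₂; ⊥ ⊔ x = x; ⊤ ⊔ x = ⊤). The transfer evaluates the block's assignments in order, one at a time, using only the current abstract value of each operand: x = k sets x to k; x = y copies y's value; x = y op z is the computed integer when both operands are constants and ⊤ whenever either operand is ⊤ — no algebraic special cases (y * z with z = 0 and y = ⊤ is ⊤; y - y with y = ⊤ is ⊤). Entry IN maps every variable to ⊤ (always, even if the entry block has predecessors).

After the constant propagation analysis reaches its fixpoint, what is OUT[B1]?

Answer: {a: 5, b: 2, c: ⊤, d: 2, e: ⊤, f: 50}

Working:
Per-block solution:
  B0: | IN=(all ⊤) | OUT={a:5, b:25, f:50; rest ⊤}
  B1: | IN={a:5, b:25, f:50; rest ⊤} | OUT={a:5, b:2, d:2, f:50; rest ⊤}
  B2: | IN={a:5, b:2, d:2, f:50; rest ⊤} | OUT={a:5, b:4, d:2, f:0; rest ⊤}
  B3: | IN={a:5, b:4, d:2, f:0; rest ⊤} | OUT={a:5, b:4, d:2; rest ⊤}
  B4: | IN={a:5, b:4, d:2; rest ⊤} | OUT={a:5, b:4, d:2; rest ⊤}

Merge at B1: IN[B1] = OUT[B0] = {a: 5, b: 25, c: ⊤, d: ⊤, e: ⊤, f: 50}
Applying B1's transfer function to that IN value gives OUT[B1] (row B1 above).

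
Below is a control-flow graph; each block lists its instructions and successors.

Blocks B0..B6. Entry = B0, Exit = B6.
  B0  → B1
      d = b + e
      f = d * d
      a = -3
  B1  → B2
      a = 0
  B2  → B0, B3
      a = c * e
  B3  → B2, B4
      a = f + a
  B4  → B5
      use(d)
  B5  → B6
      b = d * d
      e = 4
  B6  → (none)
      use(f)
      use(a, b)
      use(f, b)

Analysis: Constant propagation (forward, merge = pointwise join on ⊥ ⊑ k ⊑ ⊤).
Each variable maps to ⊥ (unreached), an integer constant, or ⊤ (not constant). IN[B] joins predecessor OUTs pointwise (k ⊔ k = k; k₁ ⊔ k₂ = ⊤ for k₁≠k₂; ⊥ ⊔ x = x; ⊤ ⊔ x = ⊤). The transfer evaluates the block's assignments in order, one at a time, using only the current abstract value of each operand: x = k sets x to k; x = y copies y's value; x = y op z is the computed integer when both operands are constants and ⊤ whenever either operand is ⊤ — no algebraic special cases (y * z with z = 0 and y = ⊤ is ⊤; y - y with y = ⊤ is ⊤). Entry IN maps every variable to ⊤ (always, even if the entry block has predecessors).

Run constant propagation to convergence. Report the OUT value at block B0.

Answer: {a: -3, b: ⊤, c: ⊤, d: ⊤, e: ⊤, f: ⊤}

Working:
Fixpoint table:
  B0:   IN=(all ⊤)   OUT={a:-3; rest ⊤}
  B1:   IN={a:-3; rest ⊤}   OUT={a:0; rest ⊤}
  B2:   IN=(all ⊤)   OUT=(all ⊤)
  B3:   IN=(all ⊤)   OUT=(all ⊤)
  B4:   IN=(all ⊤)   OUT=(all ⊤)
  B5:   IN=(all ⊤)   OUT={e:4; rest ⊤}
  B6:   IN={e:4; rest ⊤}   OUT={e:4; rest ⊤}

Merge at B0 (entry node, so the boundary value (all ⊤) is joined with the incoming edge(s)): IN[B0] = (all ⊤) ⊔ OUT[B2] = {a: ⊤, b: ⊤, c: ⊤, d: ⊤, e: ⊤, f: ⊤}
Applying B0's transfer function to that IN value gives OUT[B0] (row B0 above).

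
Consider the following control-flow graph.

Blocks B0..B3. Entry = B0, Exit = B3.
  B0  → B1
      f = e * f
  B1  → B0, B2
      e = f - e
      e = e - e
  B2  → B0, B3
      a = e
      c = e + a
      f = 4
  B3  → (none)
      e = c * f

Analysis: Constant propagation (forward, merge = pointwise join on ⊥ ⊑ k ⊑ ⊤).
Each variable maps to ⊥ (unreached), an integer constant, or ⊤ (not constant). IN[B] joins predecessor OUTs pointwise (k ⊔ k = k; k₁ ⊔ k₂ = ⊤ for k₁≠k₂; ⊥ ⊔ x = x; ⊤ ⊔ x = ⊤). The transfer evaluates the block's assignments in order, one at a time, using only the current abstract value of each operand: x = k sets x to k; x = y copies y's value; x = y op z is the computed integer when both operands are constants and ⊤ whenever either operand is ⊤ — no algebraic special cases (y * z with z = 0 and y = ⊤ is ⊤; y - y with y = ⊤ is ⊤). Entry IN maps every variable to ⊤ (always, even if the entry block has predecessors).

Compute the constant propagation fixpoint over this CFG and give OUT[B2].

Per-block solution:
  B0:   IN=(all ⊤)   OUT=(all ⊤)
  B1:   IN=(all ⊤)   OUT=(all ⊤)
  B2:   IN=(all ⊤)   OUT={f:4; rest ⊤}
  B3:   IN={f:4; rest ⊤}   OUT={f:4; rest ⊤}

Merge at B2: IN[B2] = OUT[B1] = {a: ⊤, b: ⊤, c: ⊤, d: ⊤, e: ⊤, f: ⊤}
Applying B2's transfer function to that IN value gives OUT[B2] (row B2 above).

Answer: {a: ⊤, b: ⊤, c: ⊤, d: ⊤, e: ⊤, f: 4}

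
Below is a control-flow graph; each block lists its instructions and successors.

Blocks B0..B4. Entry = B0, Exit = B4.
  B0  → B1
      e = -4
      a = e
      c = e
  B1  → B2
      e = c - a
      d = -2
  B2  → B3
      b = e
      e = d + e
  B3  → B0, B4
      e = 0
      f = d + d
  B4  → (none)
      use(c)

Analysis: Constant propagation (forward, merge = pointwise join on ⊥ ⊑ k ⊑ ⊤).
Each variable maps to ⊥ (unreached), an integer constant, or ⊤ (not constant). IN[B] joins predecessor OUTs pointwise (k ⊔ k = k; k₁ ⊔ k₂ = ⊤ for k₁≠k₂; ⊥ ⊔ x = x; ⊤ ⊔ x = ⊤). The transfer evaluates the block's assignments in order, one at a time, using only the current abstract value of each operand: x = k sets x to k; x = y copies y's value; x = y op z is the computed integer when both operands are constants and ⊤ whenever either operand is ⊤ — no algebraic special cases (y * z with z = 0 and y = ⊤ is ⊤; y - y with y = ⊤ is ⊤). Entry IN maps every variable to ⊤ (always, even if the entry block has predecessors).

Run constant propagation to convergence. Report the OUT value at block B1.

Fixpoint table:
  B0:   IN=(all ⊤)   OUT={a:-4, c:-4, e:-4; rest ⊤}
  B1:   IN={a:-4, c:-4, e:-4; rest ⊤}   OUT={a:-4, c:-4, d:-2, e:0; rest ⊤}
  B2:   IN={a:-4, c:-4, d:-2, e:0; rest ⊤}   OUT={a:-4, b:0, c:-4, d:-2, e:-2; rest ⊤}
  B3:   IN={a:-4, b:0, c:-4, d:-2, e:-2; rest ⊤}   OUT={a:-4, b:0, c:-4, d:-2, e:0, f:-4; rest ⊤}
  B4:   IN={a:-4, b:0, c:-4, d:-2, e:0, f:-4; rest ⊤}   OUT={a:-4, b:0, c:-4, d:-2, e:0, f:-4; rest ⊤}

Merge at B1: IN[B1] = OUT[B0] = {a: -4, b: ⊤, c: -4, d: ⊤, e: -4, f: ⊤}
Applying B1's transfer function to that IN value gives OUT[B1] (row B1 above).

Answer: {a: -4, b: ⊤, c: -4, d: -2, e: 0, f: ⊤}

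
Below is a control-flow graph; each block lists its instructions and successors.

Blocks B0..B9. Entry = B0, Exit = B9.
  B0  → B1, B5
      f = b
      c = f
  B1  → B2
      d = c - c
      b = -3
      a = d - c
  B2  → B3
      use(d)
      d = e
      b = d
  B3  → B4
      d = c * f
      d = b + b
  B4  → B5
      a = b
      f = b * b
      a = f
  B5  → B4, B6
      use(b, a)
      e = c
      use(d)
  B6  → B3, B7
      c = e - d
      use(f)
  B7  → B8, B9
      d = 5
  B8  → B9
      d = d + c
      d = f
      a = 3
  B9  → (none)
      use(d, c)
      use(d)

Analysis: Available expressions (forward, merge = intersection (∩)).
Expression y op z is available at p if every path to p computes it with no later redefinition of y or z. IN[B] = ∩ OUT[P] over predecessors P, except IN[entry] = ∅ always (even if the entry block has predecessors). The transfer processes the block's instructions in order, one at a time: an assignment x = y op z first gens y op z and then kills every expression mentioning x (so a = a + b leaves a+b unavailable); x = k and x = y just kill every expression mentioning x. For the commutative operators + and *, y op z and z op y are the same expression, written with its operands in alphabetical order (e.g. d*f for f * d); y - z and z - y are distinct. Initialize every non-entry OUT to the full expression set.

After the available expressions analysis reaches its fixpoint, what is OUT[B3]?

Answer: {b+b, c*f}

Working:
Per-block solution:
  B0:   IN={}   OUT={}
  B1:   IN={}   OUT={c-c, d-c}
  B2:   IN={c-c, d-c}   OUT={c-c}
  B3:   IN={}   OUT={b+b, c*f}
  B4:   IN={}   OUT={b*b}
  B5:   IN={}   OUT={}
  B6:   IN={}   OUT={e-d}
  B7:   IN={e-d}   OUT={}
  B8:   IN={}   OUT={}
  B9:   IN={}   OUT={}

Merge at B3: IN[B3] = OUT[B2] ∩ OUT[B6] = {}
Applying B3's transfer function to that IN value gives OUT[B3] (row B3 above).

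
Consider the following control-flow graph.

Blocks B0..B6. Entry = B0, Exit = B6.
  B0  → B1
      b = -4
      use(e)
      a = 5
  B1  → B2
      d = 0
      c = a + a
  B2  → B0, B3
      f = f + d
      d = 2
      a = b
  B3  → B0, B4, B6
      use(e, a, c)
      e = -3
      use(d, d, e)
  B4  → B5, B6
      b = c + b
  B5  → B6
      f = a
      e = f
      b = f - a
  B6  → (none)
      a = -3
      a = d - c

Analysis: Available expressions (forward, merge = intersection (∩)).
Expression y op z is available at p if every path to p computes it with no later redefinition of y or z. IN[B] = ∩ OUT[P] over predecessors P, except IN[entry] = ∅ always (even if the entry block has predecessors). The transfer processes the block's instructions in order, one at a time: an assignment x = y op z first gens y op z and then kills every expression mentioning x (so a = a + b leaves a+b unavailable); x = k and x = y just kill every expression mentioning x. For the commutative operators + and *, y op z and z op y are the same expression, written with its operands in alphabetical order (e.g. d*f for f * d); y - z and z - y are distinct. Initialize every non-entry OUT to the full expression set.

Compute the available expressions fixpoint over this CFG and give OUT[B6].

Answer: {d-c}

Derivation:
Converged values:
  B0:   IN={}   OUT={}
  B1:   IN={}   OUT={a+a}
  B2:   IN={a+a}   OUT={}
  B3:   IN={}   OUT={}
  B4:   IN={}   OUT={}
  B5:   IN={}   OUT={f-a}
  B6:   IN={}   OUT={d-c}

Merge at B6: IN[B6] = OUT[B3] ∩ OUT[B4] ∩ OUT[B5] = {}
Applying B6's transfer function to that IN value gives OUT[B6] (row B6 above).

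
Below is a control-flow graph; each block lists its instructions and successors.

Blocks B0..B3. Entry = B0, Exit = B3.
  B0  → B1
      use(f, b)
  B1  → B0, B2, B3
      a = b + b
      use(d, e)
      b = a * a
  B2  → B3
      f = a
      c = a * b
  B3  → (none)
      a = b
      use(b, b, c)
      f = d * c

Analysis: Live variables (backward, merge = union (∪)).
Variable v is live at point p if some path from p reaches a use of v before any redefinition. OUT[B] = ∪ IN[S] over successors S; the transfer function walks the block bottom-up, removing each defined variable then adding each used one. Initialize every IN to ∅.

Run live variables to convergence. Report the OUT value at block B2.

Answer: {b, c, d}

Trace:
Per-block solution:
  B0: | IN={b, c, d, e, f} | OUT={b, c, d, e, f}
  B1: | IN={b, c, d, e, f} | OUT={a, b, c, d, e, f}
  B2: | IN={a, b, d} | OUT={b, c, d}
  B3: | IN={b, c, d} | OUT={}

Merge at B2: OUT[B2] = IN[B3] = {b, c, d}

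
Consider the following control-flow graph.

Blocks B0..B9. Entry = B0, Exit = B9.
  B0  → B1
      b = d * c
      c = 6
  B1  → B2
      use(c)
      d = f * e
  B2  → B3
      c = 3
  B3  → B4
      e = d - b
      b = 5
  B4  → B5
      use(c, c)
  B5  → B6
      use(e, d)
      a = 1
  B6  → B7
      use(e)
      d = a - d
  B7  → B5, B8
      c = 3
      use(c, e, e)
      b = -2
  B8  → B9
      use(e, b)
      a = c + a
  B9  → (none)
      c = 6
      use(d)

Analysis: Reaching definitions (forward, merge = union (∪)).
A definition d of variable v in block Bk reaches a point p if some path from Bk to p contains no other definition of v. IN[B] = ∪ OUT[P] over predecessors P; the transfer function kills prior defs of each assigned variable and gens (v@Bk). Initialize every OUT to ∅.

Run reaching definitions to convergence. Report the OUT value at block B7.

Per-block solution:
  B0:   IN={}   OUT={b@B0, c@B0}
  B1:   IN={b@B0, c@B0}   OUT={b@B0, c@B0, d@B1}
  B2:   IN={b@B0, c@B0, d@B1}   OUT={b@B0, c@B2, d@B1}
  B3:   IN={b@B0, c@B2, d@B1}   OUT={b@B3, c@B2, d@B1, e@B3}
  B4:   IN={b@B3, c@B2, d@B1, e@B3}   OUT={b@B3, c@B2, d@B1, e@B3}
  B5:   IN={a@B5, b@B3, b@B7, c@B2, c@B7, d@B1, d@B6, e@B3}   OUT={a@B5, b@B3, b@B7, c@B2, c@B7, d@B1, d@B6, e@B3}
  B6:   IN={a@B5, b@B3, b@B7, c@B2, c@B7, d@B1, d@B6, e@B3}   OUT={a@B5, b@B3, b@B7, c@B2, c@B7, d@B6, e@B3}
  B7:   IN={a@B5, b@B3, b@B7, c@B2, c@B7, d@B6, e@B3}   OUT={a@B5, b@B7, c@B7, d@B6, e@B3}
  B8:   IN={a@B5, b@B7, c@B7, d@B6, e@B3}   OUT={a@B8, b@B7, c@B7, d@B6, e@B3}
  B9:   IN={a@B8, b@B7, c@B7, d@B6, e@B3}   OUT={a@B8, b@B7, c@B9, d@B6, e@B3}

Merge at B7: IN[B7] = OUT[B6] = {a@B5, b@B3, b@B7, c@B2, c@B7, d@B6, e@B3}
Applying B7's transfer function to that IN value gives OUT[B7] (row B7 above).

Answer: {a@B5, b@B7, c@B7, d@B6, e@B3}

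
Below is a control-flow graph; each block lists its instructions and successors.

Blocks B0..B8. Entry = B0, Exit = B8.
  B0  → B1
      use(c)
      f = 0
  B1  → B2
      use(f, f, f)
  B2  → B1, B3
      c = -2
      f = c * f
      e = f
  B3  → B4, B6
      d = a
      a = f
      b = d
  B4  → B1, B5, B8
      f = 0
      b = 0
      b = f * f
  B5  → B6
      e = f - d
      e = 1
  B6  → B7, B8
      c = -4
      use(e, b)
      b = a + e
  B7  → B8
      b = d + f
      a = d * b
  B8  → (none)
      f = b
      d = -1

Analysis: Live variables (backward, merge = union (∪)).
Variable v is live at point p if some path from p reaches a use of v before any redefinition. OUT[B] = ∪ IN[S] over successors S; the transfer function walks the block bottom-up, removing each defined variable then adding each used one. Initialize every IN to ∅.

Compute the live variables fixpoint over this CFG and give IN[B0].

Answer: {a, c}

Working:
Converged values:
  B0:   IN={a, c}   OUT={a, f}
  B1:   IN={a, f}   OUT={a, f}
  B2:   IN={a, f}   OUT={a, e, f}
  B3:   IN={a, e, f}   OUT={a, b, d, e, f}
  B4:   IN={a, d}   OUT={a, b, d, f}
  B5:   IN={a, b, d, f}   OUT={a, b, d, e, f}
  B6:   IN={a, b, d, e, f}   OUT={b, d, f}
  B7:   IN={d, f}   OUT={b}
  B8:   IN={b}   OUT={}

Merge at B0: OUT[B0] = IN[B1] = {a, f}
Applying B0's transfer function to that OUT value gives IN[B0] (row B0 above).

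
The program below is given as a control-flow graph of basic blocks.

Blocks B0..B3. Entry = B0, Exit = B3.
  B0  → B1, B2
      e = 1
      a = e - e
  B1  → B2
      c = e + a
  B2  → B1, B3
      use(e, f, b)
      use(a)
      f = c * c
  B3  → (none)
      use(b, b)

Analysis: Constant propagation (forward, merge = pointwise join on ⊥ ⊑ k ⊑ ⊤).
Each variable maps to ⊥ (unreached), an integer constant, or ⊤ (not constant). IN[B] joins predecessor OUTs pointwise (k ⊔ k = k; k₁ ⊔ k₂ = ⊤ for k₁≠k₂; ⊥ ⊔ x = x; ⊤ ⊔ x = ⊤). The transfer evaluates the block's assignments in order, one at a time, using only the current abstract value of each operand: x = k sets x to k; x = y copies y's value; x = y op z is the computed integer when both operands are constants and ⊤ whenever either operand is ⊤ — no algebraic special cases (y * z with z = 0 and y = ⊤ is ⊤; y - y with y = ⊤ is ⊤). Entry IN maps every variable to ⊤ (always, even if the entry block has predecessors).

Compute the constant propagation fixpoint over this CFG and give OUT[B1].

Converged values:
  B0:   IN=(all ⊤)   OUT={a:0, e:1; rest ⊤}
  B1:   IN={a:0, e:1; rest ⊤}   OUT={a:0, c:1, e:1; rest ⊤}
  B2:   IN={a:0, e:1; rest ⊤}   OUT={a:0, e:1; rest ⊤}
  B3:   IN={a:0, e:1; rest ⊤}   OUT={a:0, e:1; rest ⊤}

Merge at B1: IN[B1] = OUT[B0] ⊔ OUT[B2] = {a: 0, b: ⊤, c: ⊤, d: ⊤, e: 1, f: ⊤}
Applying B1's transfer function to that IN value gives OUT[B1] (row B1 above).

Answer: {a: 0, b: ⊤, c: 1, d: ⊤, e: 1, f: ⊤}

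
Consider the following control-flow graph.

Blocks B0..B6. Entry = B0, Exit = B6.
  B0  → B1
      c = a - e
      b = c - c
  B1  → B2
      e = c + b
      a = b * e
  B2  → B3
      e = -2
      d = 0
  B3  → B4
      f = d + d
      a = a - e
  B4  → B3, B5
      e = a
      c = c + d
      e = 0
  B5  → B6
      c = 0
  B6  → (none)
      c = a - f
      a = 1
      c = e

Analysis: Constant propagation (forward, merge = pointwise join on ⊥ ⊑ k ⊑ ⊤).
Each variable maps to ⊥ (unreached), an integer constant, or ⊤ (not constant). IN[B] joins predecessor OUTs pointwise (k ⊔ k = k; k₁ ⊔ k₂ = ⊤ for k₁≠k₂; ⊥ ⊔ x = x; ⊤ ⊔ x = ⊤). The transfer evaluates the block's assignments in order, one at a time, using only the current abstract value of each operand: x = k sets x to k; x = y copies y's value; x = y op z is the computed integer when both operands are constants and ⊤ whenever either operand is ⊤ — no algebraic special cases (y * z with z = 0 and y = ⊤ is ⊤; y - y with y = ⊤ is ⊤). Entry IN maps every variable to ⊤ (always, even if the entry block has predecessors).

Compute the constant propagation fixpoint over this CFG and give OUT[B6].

Answer: {a: 1, b: ⊤, c: 0, d: 0, e: 0, f: 0}

Working:
Per-block solution:
  B0: | IN=(all ⊤) | OUT=(all ⊤)
  B1: | IN=(all ⊤) | OUT=(all ⊤)
  B2: | IN=(all ⊤) | OUT={d:0, e:-2; rest ⊤}
  B3: | IN={d:0; rest ⊤} | OUT={d:0, f:0; rest ⊤}
  B4: | IN={d:0, f:0; rest ⊤} | OUT={d:0, e:0, f:0; rest ⊤}
  B5: | IN={d:0, e:0, f:0; rest ⊤} | OUT={c:0, d:0, e:0, f:0; rest ⊤}
  B6: | IN={c:0, d:0, e:0, f:0; rest ⊤} | OUT={a:1, c:0, d:0, e:0, f:0; rest ⊤}

Merge at B6: IN[B6] = OUT[B5] = {a: ⊤, b: ⊤, c: 0, d: 0, e: 0, f: 0}
Applying B6's transfer function to that IN value gives OUT[B6] (row B6 above).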